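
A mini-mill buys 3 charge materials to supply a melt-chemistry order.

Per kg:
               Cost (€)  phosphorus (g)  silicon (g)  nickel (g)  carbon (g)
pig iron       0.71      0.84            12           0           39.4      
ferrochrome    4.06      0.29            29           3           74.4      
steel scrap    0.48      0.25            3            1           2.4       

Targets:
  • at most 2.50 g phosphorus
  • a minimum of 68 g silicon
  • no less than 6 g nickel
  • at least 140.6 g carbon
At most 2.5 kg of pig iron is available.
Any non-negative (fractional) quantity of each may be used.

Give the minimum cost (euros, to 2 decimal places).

Let x1 = kg of pig iron, x2 = kg of ferrochrome, x3 = kg of steel scrap.
Minimize 0.71x1 + 4.06x2 + 0.48x3 with:
  0.84x1 + 0.29x2 + 0.25x3 ≤ 2.5   (phosphorus)
  12x1 + 29x2 + 3x3 ≥ 68   (silicon)
  3x2 + 1x3 ≥ 6   (nickel)
  39.4x1 + 74.4x2 + 2.4x3 ≥ 140.6   (carbon)
  x1 ≤ 2.5
  x1, x2, x3 ≥ 0.
All 3 inputs are positive at the optimum. There the phosphorus, silicon, nickel constraints are tight.
Optimal quantities: pig iron = 1.927 kg, ferrochrome = 1.344 kg, steel scrap = 1.968 kg.
Hence cost = 0.71·1.927 + 4.06·1.344 + 0.48·1.968 = €7.7695.

€7.77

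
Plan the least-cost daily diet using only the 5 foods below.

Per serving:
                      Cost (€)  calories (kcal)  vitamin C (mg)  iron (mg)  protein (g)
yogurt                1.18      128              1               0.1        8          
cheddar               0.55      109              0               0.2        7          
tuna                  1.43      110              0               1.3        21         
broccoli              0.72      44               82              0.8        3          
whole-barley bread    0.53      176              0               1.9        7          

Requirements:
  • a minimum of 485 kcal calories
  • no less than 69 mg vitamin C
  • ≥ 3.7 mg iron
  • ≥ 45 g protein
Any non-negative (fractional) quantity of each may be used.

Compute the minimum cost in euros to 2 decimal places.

€3.58

Treat it as an LP. Let x1 = servings of yogurt, x2 = servings of cheddar, x3 = servings of tuna, x4 = servings of broccoli, x5 = servings of whole-barley bread.
Minimize 1.18x1 + 0.55x2 + 1.43x3 + 0.72x4 + 0.53x5 with:
  128x1 + 109x2 + 110x3 + 44x4 + 176x5 ≥ 485   (calories)
  1x1 + 82x4 ≥ 69   (vitamin C)
  0.1x1 + 0.2x2 + 1.3x3 + 0.8x4 + 1.9x5 ≥ 3.7   (iron)
  8x1 + 7x2 + 21x3 + 3x4 + 7x5 ≥ 45   (protein)
  x1, x2, x3, x4, x5 ≥ 0.
The optimal basis is {tuna, broccoli, whole-barley bread}; yogurt, cheddar drop out. Binding constraints: calories, vitamin C, protein.
So tuna = 1.483 servings, broccoli = 0.8415 servings, whole-barley bread = 1.618 servings.
Hence cost = 1.43·1.483 + 0.72·0.8415 + 0.53·1.618 = €3.5841.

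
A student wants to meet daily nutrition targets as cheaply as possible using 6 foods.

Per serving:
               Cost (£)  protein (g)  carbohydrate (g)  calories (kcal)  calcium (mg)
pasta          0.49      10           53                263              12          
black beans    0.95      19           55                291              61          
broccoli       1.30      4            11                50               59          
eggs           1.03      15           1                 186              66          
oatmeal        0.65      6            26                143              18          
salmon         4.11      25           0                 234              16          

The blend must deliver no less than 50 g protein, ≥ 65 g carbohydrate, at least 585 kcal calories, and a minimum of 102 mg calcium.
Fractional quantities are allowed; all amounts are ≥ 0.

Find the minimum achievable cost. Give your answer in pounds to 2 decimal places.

£2.47

Let x1 = servings of pasta, x2 = servings of black beans, x3 = servings of broccoli, x4 = servings of eggs, x5 = servings of oatmeal, x6 = servings of salmon.
min 0.49x1 + 0.95x2 + 1.3x3 + 1.03x4 + 0.65x5 + 4.11x6 with:
  10x1 + 19x2 + 4x3 + 15x4 + 6x5 + 25x6 ≥ 50   (protein)
  53x1 + 55x2 + 11x3 + 1x4 + 26x5 ≥ 65   (carbohydrate)
  263x1 + 291x2 + 50x3 + 186x4 + 143x5 + 234x6 ≥ 585   (calories)
  12x1 + 61x2 + 59x3 + 66x4 + 18x5 + 16x6 ≥ 102   (calcium)
  x1, x2, x3, x4, x5, x6 ≥ 0.
The cheapest feasible vertex uses only pasta, black beans; broccoli, eggs, oatmeal, salmon are not used. There the protein and calcium constraints are tight.
That vertex is x1 = 2.911, x2 = 1.099.
Total cost: 0.49·2.911 + 0.95·1.099 = 2.4704.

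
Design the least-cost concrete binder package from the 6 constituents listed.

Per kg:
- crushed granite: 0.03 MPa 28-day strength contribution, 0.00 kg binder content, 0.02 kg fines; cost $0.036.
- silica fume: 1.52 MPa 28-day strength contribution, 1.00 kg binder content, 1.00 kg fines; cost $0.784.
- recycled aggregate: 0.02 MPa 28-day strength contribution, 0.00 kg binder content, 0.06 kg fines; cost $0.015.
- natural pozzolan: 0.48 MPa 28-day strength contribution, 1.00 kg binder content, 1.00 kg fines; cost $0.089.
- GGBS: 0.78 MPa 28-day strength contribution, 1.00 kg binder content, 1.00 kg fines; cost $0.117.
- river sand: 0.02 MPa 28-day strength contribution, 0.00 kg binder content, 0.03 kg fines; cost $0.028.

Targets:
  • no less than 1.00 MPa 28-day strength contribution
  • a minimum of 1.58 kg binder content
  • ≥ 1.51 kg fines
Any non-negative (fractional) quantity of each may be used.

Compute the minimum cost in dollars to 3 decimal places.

Treat it as an LP. Let x1 = kg of crushed granite, x2 = kg of silica fume, x3 = kg of recycled aggregate, x4 = kg of natural pozzolan, x5 = kg of GGBS, x6 = kg of river sand.
Minimise 0.036x1 + 0.784x2 + 0.015x3 + 0.089x4 + 0.117x5 + 0.028x6 with:
  0.03x1 + 1.52x2 + 0.02x3 + 0.48x4 + 0.78x5 + 0.02x6 ≥ 1   (28-day strength contribution)
  1x2 + 1x4 + 1x5 ≥ 1.58   (binder content)
  0.02x1 + 1x2 + 0.06x3 + 1x4 + 1x5 + 0.03x6 ≥ 1.51   (fines)
  x1, x2, x3, x4, x5, x6 ≥ 0.
The optimal basis is {natural pozzolan, GGBS}; crushed granite, silica fume, recycled aggregate, river sand drop out. Binding constraints: 28-day strength contribution and binder content.
Solving gives x4 = 0.7747, x5 = 0.8053.
Cost = 0.089·0.7747 + 0.117·0.8053 = 0.16317.

$0.163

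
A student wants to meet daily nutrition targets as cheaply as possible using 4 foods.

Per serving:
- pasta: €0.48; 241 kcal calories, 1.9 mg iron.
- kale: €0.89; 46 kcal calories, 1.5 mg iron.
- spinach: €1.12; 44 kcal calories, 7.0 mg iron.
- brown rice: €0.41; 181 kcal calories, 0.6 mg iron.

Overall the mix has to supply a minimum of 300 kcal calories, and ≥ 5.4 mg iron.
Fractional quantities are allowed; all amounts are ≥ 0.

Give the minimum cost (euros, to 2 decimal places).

Treat it as an LP. Let x1 = servings of pasta, x2 = servings of kale, x3 = servings of spinach, x4 = servings of brown rice.
Minimize 0.48x1 + 0.89x2 + 1.12x3 + 0.41x4 s.t.:
  241x1 + 46x2 + 44x3 + 181x4 ≥ 300   (calories)
  1.9x1 + 1.5x2 + 7x3 + 0.6x4 ≥ 5.4   (iron)
  x1, x2, x3, x4 ≥ 0.
The cheapest feasible vertex uses only pasta, spinach; kale, brown rice are not used. The calories and iron requirements are met with equality.
Solving gives x1 = 1.162, x3 = 0.4562.
Cost = 0.48·1.162 + 1.12·0.4562 = 1.0687.

€1.07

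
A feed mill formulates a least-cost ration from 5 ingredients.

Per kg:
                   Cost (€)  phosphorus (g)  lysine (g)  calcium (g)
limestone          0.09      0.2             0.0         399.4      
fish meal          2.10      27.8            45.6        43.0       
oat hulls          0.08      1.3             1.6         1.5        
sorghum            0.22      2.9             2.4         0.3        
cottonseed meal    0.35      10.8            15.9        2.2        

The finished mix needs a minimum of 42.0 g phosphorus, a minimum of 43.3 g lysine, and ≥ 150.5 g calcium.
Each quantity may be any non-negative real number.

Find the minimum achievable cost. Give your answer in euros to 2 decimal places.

Set it up as a linear program. Let x1 = kg of limestone, x2 = kg of fish meal, x3 = kg of oat hulls, x4 = kg of sorghum, x5 = kg of cottonseed meal.
Minimise 0.09x1 + 2.1x2 + 0.08x3 + 0.22x4 + 0.35x5 s.t.:
  0.2x1 + 27.8x2 + 1.3x3 + 2.9x4 + 10.8x5 ≥ 42   (phosphorus)
  45.6x2 + 1.6x3 + 2.4x4 + 15.9x5 ≥ 43.3   (lysine)
  399.4x1 + 43x2 + 1.5x3 + 0.3x4 + 2.2x5 ≥ 150.5   (calcium)
  x1, x2, x3, x4, x5 ≥ 0.
The optimal basis is {limestone, cottonseed meal}; fish meal, oat hulls, sorghum drop out. The phosphorus and calcium requirements are met with equality.
That vertex is x1 = 0.3554, x5 = 3.882.
Objective = 0.09·0.3554 + 0.35·3.882 = 1.3907.

€1.39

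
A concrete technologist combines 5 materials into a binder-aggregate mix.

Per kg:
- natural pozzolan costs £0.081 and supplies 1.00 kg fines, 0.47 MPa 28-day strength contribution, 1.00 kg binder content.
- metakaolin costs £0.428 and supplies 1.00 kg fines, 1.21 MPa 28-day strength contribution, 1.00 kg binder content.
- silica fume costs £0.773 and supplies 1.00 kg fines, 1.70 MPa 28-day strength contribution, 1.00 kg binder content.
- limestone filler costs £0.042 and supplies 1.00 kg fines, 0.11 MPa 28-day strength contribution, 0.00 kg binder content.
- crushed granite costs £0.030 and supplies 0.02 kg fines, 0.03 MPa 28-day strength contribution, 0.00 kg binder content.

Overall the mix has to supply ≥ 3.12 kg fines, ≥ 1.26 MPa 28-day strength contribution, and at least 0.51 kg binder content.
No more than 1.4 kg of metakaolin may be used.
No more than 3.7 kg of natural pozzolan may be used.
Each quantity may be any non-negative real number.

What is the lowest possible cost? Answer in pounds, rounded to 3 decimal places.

£0.230

Set it up as a linear program. Let x1 = kg of natural pozzolan, x2 = kg of metakaolin, x3 = kg of silica fume, x4 = kg of limestone filler, x5 = kg of crushed granite.
Minimize 0.081x1 + 0.428x2 + 0.773x3 + 0.042x4 + 0.03x5 s.t.:
  1x1 + 1x2 + 1x3 + 1x4 + 0.02x5 ≥ 3.12   (fines)
  0.47x1 + 1.21x2 + 1.7x3 + 0.11x4 + 0.03x5 ≥ 1.26   (28-day strength contribution)
  1x1 + 1x2 + 1x3 ≥ 0.51   (binder content)
  x2 ≤ 1.4
  x1 ≤ 3.7
  x1, x2, x3, x4, x5 ≥ 0.
The minimum-cost mix takes nothing from metakaolin, silica fume, crushed granite — only natural pozzolan, limestone filler. The fines and 28-day strength contribution requirements are met with equality.
Optimal quantities: natural pozzolan = 2.547 kg, limestone filler = 0.5733 kg.
Hence cost = 0.081·2.547 + 0.042·0.5733 = £0.23039.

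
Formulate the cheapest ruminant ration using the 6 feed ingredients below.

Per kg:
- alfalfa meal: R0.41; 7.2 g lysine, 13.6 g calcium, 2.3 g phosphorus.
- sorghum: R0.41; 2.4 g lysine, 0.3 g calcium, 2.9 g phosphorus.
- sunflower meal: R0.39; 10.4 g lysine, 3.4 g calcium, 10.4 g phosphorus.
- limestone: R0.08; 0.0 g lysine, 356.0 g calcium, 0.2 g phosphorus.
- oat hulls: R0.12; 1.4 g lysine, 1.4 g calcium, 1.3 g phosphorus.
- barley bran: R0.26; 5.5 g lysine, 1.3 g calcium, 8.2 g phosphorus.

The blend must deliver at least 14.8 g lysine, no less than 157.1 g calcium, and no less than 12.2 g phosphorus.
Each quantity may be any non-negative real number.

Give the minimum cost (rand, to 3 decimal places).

R0.589

Set it up as a linear program. Let x1 = kg of alfalfa meal, x2 = kg of sorghum, x3 = kg of sunflower meal, x4 = kg of limestone, x5 = kg of oat hulls, x6 = kg of barley bran.
Minimise 0.41x1 + 0.41x2 + 0.39x3 + 0.08x4 + 0.12x5 + 0.26x6 s.t.:
  7.2x1 + 2.4x2 + 10.4x3 + 1.4x5 + 5.5x6 ≥ 14.8   (lysine)
  13.6x1 + 0.3x2 + 3.4x3 + 356x4 + 1.4x5 + 1.3x6 ≥ 157.1   (calcium)
  2.3x1 + 2.9x2 + 10.4x3 + 0.2x4 + 1.3x5 + 8.2x6 ≥ 12.2   (phosphorus)
  x1, x2, x3, x4, x5, x6 ≥ 0.
At the optimum only sunflower meal, limestone are positive (alfalfa meal, sorghum, oat hulls, barley bran = 0). There the lysine and calcium constraints are tight.
That vertex is x3 = 1.423, x4 = 0.4277.
Cost = 0.39·1.423 + 0.08·0.4277 = 0.58919.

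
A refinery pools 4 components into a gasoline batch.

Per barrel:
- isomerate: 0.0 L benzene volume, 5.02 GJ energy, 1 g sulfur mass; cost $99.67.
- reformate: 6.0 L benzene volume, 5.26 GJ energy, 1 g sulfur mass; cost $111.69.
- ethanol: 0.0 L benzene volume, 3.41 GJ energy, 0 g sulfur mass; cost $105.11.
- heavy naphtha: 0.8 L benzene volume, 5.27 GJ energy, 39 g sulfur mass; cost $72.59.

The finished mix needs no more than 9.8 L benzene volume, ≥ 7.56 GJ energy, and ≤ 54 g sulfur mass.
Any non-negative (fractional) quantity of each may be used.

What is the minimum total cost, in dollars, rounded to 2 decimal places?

Set it up as a linear program. Let x1 = barrels of isomerate, x2 = barrels of reformate, x3 = barrels of ethanol, x4 = barrels of heavy naphtha.
min 99.67x1 + 111.69x2 + 105.11x3 + 72.59x4 with:
  6x2 + 0.8x4 ≤ 9.8   (benzene volume)
  5.02x1 + 5.26x2 + 3.41x3 + 5.27x4 ≥ 7.56   (energy)
  1x1 + 1x2 + 39x4 ≤ 54   (sulfur mass)
  x1, x2, x3, x4 ≥ 0.
At the optimum only isomerate, heavy naphtha are positive (reformate, ethanol = 0). There the energy and sulfur mass constraints are tight.
So isomerate = 0.0538554 barrels, heavy naphtha = 1.38323 barrels.
Cost = 99.67·0.0538554 + 72.59·1.38323 = 105.7764.

$105.78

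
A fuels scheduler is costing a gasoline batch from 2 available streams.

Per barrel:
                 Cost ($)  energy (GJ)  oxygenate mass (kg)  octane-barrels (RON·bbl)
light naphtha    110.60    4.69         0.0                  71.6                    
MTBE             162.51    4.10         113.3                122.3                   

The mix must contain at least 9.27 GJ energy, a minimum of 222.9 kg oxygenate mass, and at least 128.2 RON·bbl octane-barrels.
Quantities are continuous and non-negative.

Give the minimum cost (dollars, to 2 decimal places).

$348.10

Let x1 = barrels of light naphtha, x2 = barrels of MTBE.
Minimize 110.6x1 + 162.51x2 subject to:
  4.69x1 + 4.1x2 ≥ 9.27   (energy)
  113.3x2 ≥ 222.9   (oxygenate mass)
  71.6x1 + 122.3x2 ≥ 128.2   (octane-barrels)
  x1, x2 ≥ 0.
Both inputs are positive at the optimum. There the energy and oxygenate mass constraints are tight.
So light naphtha = 0.25669 barrels, MTBE = 1.9673 barrels.
Cost = 110.6·0.25669 + 162.51·1.9673 = 348.0958.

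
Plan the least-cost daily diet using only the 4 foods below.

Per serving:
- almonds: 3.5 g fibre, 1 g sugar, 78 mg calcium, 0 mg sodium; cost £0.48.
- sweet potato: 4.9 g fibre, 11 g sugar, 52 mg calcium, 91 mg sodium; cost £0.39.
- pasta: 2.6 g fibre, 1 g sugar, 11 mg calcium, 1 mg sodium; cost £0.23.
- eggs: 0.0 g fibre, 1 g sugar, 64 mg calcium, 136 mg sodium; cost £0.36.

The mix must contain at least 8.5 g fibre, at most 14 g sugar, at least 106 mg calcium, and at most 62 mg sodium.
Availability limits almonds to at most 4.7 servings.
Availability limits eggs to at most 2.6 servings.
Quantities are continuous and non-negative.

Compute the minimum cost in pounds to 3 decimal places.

£0.855

Let x1 = servings of almonds, x2 = servings of sweet potato, x3 = servings of pasta, x4 = servings of eggs.
min 0.48x1 + 0.39x2 + 0.23x3 + 0.36x4 s.t.:
  3.5x1 + 4.9x2 + 2.6x3 ≥ 8.5   (fibre)
  1x1 + 11x2 + 1x3 + 1x4 ≤ 14   (sugar)
  78x1 + 52x2 + 11x3 + 64x4 ≥ 106   (calcium)
  91x2 + 1x3 + 136x4 ≤ 62   (sodium)
  x1 ≤ 4.7
  x4 ≤ 2.6
  x1, x2, x3, x4 ≥ 0.
At the optimum only almonds, sweet potato, pasta are positive (eggs = 0). Binding constraints: fibre, calcium, sodium.
Solving gives x1 = 0.7764, x2 = 0.6708, x3 = 0.9599.
Cost = 0.48·0.7764 + 0.39·0.6708 + 0.23·0.9599 = 0.85506.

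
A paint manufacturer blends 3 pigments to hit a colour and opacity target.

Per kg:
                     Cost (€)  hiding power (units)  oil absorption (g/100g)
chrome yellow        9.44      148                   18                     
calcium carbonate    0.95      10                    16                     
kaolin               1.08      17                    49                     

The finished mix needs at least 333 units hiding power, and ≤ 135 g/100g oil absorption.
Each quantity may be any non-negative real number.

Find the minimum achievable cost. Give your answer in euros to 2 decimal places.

Let x1 = kg of chrome yellow, x2 = kg of calcium carbonate, x3 = kg of kaolin.
Minimize 9.44x1 + 0.95x2 + 1.08x3 with:
  148x1 + 10x2 + 17x3 ≥ 333   (hiding power)
  18x1 + 16x2 + 49x3 ≤ 135   (oil absorption)
  x1, x2, x3 ≥ 0.
At the optimum only chrome yellow, kaolin are positive (calcium carbonate = 0). There the hiding power and oil absorption constraints are tight.
Solving gives x1 = 2.019, x3 = 2.014.
Hence cost = 9.44·2.019 + 1.08·2.014 = €21.2345.

€21.23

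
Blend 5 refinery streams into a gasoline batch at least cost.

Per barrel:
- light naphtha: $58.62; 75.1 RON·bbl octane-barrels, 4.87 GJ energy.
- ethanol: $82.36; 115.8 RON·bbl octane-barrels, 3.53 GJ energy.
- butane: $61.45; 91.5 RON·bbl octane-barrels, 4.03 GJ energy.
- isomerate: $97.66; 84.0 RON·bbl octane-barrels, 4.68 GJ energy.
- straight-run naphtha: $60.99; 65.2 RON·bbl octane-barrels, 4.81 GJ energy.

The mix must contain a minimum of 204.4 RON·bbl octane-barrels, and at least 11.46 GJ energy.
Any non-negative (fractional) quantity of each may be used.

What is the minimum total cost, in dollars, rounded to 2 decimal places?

$150.15

Treat it as an LP. Let x1 = barrels of light naphtha, x2 = barrels of ethanol, x3 = barrels of butane, x4 = barrels of isomerate, x5 = barrels of straight-run naphtha.
min 58.62x1 + 82.36x2 + 61.45x3 + 97.66x4 + 60.99x5 with:
  75.1x1 + 115.8x2 + 91.5x3 + 84x4 + 65.2x5 ≥ 204.4   (octane-barrels)
  4.87x1 + 3.53x2 + 4.03x3 + 4.68x4 + 4.81x5 ≥ 11.46   (energy)
  x1, x2, x3, x4, x5 ≥ 0.
The cheapest feasible vertex uses only light naphtha, butane; ethanol, isomerate, straight-run naphtha are not used. There the octane-barrels and energy constraints are tight.
That vertex is x1 = 1.573, x3 = 0.94285.
Total cost: 58.62·1.573 + 61.45·0.94285 = 150.1474.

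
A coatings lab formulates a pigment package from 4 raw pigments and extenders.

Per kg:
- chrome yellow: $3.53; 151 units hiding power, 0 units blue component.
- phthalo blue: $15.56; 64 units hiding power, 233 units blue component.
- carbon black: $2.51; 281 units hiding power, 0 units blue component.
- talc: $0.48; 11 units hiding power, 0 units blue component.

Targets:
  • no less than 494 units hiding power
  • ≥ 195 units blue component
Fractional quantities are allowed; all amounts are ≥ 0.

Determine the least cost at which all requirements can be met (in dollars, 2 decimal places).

$16.96

Treat it as an LP. Let x1 = kg of chrome yellow, x2 = kg of phthalo blue, x3 = kg of carbon black, x4 = kg of talc.
Minimize 3.53x1 + 15.56x2 + 2.51x3 + 0.48x4 with:
  151x1 + 64x2 + 281x3 + 11x4 ≥ 494   (hiding power)
  233x2 ≥ 195   (blue component)
  x1, x2, x3, x4 ≥ 0.
At the optimum only phthalo blue, carbon black are positive (chrome yellow, talc = 0). There the hiding power and blue component constraints are tight.
So phthalo blue = 0.8369 kg, carbon black = 1.567 kg.
Cost = 15.56·0.8369 + 2.51·1.567 = 16.9553.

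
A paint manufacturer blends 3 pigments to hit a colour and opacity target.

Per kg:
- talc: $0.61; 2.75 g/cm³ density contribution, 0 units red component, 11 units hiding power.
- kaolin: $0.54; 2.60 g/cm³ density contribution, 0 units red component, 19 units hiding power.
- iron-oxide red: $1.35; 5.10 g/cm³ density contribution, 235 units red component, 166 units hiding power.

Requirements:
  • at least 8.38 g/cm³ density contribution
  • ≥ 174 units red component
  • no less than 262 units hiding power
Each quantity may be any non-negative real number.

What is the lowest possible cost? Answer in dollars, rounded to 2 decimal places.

$2.19

Let x1 = kg of talc, x2 = kg of kaolin, x3 = kg of iron-oxide red.
min 0.61x1 + 0.54x2 + 1.35x3 subject to:
  2.75x1 + 2.6x2 + 5.1x3 ≥ 8.38   (density contribution)
  235x3 ≥ 174   (red component)
  11x1 + 19x2 + 166x3 ≥ 262   (hiding power)
  x1, x2, x3 ≥ 0.
The minimum-cost mix takes nothing from talc — only kaolin, iron-oxide red. Binding constraints: density contribution and hiding power.
Solving gives x2 = 0.164, x3 = 1.56.
Objective = 0.54·0.164 + 1.35·1.56 = 2.1946.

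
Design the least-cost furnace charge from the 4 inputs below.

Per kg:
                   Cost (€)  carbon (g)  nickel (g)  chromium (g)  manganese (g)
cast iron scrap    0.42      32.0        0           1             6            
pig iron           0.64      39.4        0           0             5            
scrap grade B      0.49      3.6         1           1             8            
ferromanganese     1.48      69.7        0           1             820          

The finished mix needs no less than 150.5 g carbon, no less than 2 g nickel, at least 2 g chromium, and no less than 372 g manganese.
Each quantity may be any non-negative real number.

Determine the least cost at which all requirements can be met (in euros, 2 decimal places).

€3.09

Treat it as an LP. Let x1 = kg of cast iron scrap, x2 = kg of pig iron, x3 = kg of scrap grade B, x4 = kg of ferromanganese.
Minimize 0.42x1 + 0.64x2 + 0.49x3 + 1.48x4 subject to:
  32x1 + 39.4x2 + 3.6x3 + 69.7x4 ≥ 150.5   (carbon)
  1x3 ≥ 2   (nickel)
  1x1 + 1x3 + 1x4 ≥ 2   (chromium)
  6x1 + 5x2 + 8x3 + 820x4 ≥ 372   (manganese)
  x1, x2, x3, x4 ≥ 0.
At the optimum only cast iron scrap, scrap grade B, ferromanganese are positive (pig iron = 0). There the carbon, nickel, manganese constraints are tight.
Optimal quantities: cast iron scrap = 3.59 kg, scrap grade B = 2 kg, ferromanganese = 0.4079 kg.
Objective = 0.42·3.59 + 0.49·2 + 1.48·0.4079 = 3.0915.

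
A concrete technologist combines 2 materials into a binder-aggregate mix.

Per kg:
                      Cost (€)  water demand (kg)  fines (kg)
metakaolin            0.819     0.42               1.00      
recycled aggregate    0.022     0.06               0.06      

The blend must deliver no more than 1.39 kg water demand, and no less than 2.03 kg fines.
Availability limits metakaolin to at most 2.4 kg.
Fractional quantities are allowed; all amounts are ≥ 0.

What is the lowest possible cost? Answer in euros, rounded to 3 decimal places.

€1.243

Treat it as an LP. Let x1 = kg of metakaolin, x2 = kg of recycled aggregate.
Minimize 0.819x1 + 0.022x2 with:
  0.42x1 + 0.06x2 ≤ 1.39   (water demand)
  1x1 + 0.06x2 ≥ 2.03   (fines)
  x1 ≤ 2.4
  x1, x2 ≥ 0.
Both inputs are positive at the optimum. There the water demand and fines constraints are tight.
Optimal quantities: metakaolin = 1.103 kg, recycled aggregate = 15.44 kg.
Total cost: 0.819·1.103 + 0.022·15.44 = 1.24304.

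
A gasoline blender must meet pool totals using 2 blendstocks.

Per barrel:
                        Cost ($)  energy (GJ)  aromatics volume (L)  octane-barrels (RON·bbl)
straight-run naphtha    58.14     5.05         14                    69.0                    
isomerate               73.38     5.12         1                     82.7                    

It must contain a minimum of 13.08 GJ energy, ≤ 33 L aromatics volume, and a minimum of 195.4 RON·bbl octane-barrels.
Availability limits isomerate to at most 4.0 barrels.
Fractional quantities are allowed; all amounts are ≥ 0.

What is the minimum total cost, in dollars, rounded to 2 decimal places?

$166.20

Treat it as an LP. Let x1 = barrels of straight-run naphtha, x2 = barrels of isomerate.
min 58.14x1 + 73.38x2 subject to:
  5.05x1 + 5.12x2 ≥ 13.08   (energy)
  14x1 + 1x2 ≤ 33   (aromatics volume)
  69x1 + 82.7x2 ≥ 195.4   (octane-barrels)
  x2 ≤ 4
  x1, x2 ≥ 0.
Both inputs are positive at the optimum. Binding constraints: aromatics volume and octane-barrels.
Solving gives x1 = 2.327, x2 = 0.4212.
Total cost: 58.14·2.327 + 73.38·0.4212 = 166.1994.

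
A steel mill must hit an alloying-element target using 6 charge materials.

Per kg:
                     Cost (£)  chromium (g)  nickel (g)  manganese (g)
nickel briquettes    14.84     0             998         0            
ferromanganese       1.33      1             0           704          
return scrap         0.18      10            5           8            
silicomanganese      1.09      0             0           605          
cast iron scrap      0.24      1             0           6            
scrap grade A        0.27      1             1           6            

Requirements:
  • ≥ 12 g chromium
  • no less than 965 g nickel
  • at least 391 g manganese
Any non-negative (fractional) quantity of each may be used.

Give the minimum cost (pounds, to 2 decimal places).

£15.16

Set it up as a linear program. Let x1 = kg of nickel briquettes, x2 = kg of ferromanganese, x3 = kg of return scrap, x4 = kg of silicomanganese, x5 = kg of cast iron scrap, x6 = kg of scrap grade A.
min 14.84x1 + 1.33x2 + 0.18x3 + 1.09x4 + 0.24x5 + 0.27x6 subject to:
  1x2 + 10x3 + 1x5 + 1x6 ≥ 12   (chromium)
  998x1 + 5x3 + 1x6 ≥ 965   (nickel)
  704x2 + 8x3 + 605x4 + 6x5 + 6x6 ≥ 391   (manganese)
  x1, x2, x3, x4, x5, x6 ≥ 0.
The cheapest feasible vertex uses only nickel briquettes, return scrap, silicomanganese; ferromanganese, cast iron scrap, scrap grade A are not used. There the chromium, nickel, manganese constraints are tight.
Optimal quantities: nickel briquettes = 0.9609 kg, return scrap = 1.2 kg, silicomanganese = 0.6304 kg.
Hence cost = 14.84·0.9609 + 0.18·1.2 + 1.09·0.6304 = £15.1629.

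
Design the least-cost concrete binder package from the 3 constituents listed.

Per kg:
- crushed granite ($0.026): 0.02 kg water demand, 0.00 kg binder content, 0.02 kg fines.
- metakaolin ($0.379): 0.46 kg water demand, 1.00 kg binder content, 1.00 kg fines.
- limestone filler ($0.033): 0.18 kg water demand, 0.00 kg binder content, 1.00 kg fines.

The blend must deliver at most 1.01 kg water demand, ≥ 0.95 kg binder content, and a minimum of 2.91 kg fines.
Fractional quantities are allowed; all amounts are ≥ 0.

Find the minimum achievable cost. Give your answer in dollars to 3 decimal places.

Treat it as an LP. Let x1 = kg of crushed granite, x2 = kg of metakaolin, x3 = kg of limestone filler.
min 0.026x1 + 0.379x2 + 0.033x3 with:
  0.02x1 + 0.46x2 + 0.18x3 ≤ 1.01   (water demand)
  1x2 ≥ 0.95   (binder content)
  0.02x1 + 1x2 + 1x3 ≥ 2.91   (fines)
  x1, x2, x3 ≥ 0.
The minimum-cost mix takes nothing from crushed granite — only metakaolin, limestone filler. The binder content and fines requirements are met with equality.
So metakaolin = 0.95 kg, limestone filler = 1.96 kg.
Cost = 0.379·0.95 + 0.033·1.96 = 0.42473.

$0.425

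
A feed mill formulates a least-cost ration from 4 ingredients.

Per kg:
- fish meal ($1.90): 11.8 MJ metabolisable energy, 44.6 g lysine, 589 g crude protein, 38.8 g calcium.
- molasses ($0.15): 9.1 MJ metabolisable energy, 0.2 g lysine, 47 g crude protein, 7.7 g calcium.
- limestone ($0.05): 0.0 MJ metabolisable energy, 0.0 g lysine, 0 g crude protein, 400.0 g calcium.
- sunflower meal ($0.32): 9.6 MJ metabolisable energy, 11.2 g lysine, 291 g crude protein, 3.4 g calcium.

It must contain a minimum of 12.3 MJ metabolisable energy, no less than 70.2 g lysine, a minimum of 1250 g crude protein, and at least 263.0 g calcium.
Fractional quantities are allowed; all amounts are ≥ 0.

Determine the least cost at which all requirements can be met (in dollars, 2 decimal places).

Let x1 = kg of fish meal, x2 = kg of molasses, x3 = kg of limestone, x4 = kg of sunflower meal.
Minimize 1.9x1 + 0.15x2 + 0.05x3 + 0.32x4 subject to:
  11.8x1 + 9.1x2 + 9.6x4 ≥ 12.3   (metabolisable energy)
  44.6x1 + 0.2x2 + 11.2x4 ≥ 70.2   (lysine)
  589x1 + 47x2 + 291x4 ≥ 1250   (crude protein)
  38.8x1 + 7.7x2 + 400x3 + 3.4x4 ≥ 263   (calcium)
  x1, x2, x3, x4 ≥ 0.
At the optimum only limestone, sunflower meal are positive (fish meal, molasses = 0). The lysine and calcium requirements are met with equality.
So limestone = 0.6042 kg, sunflower meal = 6.268 kg.
Hence cost = 0.05·0.6042 + 0.32·6.268 = $2.0360.

$2.04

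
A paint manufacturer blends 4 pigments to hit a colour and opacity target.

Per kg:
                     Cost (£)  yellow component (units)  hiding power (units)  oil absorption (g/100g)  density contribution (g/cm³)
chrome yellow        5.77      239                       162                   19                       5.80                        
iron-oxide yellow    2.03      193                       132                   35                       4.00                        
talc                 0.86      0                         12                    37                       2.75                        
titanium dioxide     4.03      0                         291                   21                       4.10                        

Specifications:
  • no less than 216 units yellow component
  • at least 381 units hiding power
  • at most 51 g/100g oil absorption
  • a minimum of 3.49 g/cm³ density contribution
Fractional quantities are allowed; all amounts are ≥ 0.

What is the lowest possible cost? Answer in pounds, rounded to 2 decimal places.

Let x1 = kg of chrome yellow, x2 = kg of iron-oxide yellow, x3 = kg of talc, x4 = kg of titanium dioxide.
Minimise 5.77x1 + 2.03x2 + 0.86x3 + 4.03x4 s.t.:
  239x1 + 193x2 ≥ 216   (yellow component)
  162x1 + 132x2 + 12x3 + 291x4 ≥ 381   (hiding power)
  19x1 + 35x2 + 37x3 + 21x4 ≤ 51   (oil absorption)
  5.8x1 + 4x2 + 2.75x3 + 4.1x4 ≥ 3.49   (density contribution)
  x1, x2, x3, x4 ≥ 0.
The optimal basis is {chrome yellow, iron-oxide yellow, titanium dioxide}; talc drops out. There the yellow component, hiding power, oil absorption constraints are tight.
Solving gives x1 = 0.2065, x2 = 0.8635, x4 = 0.8027.
Cost = 5.77·0.2065 + 2.03·0.8635 + 4.03·0.8027 = 6.1793.

£6.18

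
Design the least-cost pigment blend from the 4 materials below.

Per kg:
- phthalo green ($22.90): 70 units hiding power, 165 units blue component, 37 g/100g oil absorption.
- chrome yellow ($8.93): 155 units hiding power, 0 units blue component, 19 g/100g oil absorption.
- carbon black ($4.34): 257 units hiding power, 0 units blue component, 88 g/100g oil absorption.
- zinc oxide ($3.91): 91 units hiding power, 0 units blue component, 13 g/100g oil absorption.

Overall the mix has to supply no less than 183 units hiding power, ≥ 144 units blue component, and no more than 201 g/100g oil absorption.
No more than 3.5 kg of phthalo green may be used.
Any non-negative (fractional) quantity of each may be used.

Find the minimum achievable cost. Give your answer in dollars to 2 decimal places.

$22.04

Set it up as a linear program. Let x1 = kg of phthalo green, x2 = kg of chrome yellow, x3 = kg of carbon black, x4 = kg of zinc oxide.
Minimize 22.9x1 + 8.93x2 + 4.34x3 + 3.91x4 subject to:
  70x1 + 155x2 + 257x3 + 91x4 ≥ 183   (hiding power)
  165x1 ≥ 144   (blue component)
  37x1 + 19x2 + 88x3 + 13x4 ≤ 201   (oil absorption)
  x1 ≤ 3.5
  x1, x2, x3, x4 ≥ 0.
The cheapest feasible vertex uses only phthalo green, carbon black; chrome yellow, zinc oxide are not used. Binding constraints: hiding power and blue component.
So phthalo green = 0.8727 kg, carbon black = 0.4744 kg.
Cost = 22.9·0.8727 + 4.34·0.4744 = 22.0437.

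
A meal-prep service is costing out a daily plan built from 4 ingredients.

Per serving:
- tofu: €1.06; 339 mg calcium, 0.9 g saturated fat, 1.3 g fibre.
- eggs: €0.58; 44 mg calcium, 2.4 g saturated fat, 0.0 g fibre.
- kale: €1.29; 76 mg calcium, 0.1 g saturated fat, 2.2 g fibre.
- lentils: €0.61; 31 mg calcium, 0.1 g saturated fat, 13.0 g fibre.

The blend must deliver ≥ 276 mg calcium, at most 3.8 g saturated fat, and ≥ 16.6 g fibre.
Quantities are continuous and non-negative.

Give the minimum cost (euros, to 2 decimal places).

This is a linear program. Let x1 = servings of tofu, x2 = servings of eggs, x3 = servings of kale, x4 = servings of lentils.
Minimize 1.06x1 + 0.58x2 + 1.29x3 + 0.61x4 s.t.:
  339x1 + 44x2 + 76x3 + 31x4 ≥ 276   (calcium)
  0.9x1 + 2.4x2 + 0.1x3 + 0.1x4 ≤ 3.8   (saturated fat)
  1.3x1 + 2.2x3 + 13x4 ≥ 16.6   (fibre)
  x1, x2, x3, x4 ≥ 0.
At the optimum only tofu, lentils are positive (eggs, kale = 0). There the calcium and fibre constraints are tight.
So tofu = 0.7038 servings, lentils = 1.207 servings.
Objective = 1.06·0.7038 + 0.61·1.207 = 1.4823.

€1.48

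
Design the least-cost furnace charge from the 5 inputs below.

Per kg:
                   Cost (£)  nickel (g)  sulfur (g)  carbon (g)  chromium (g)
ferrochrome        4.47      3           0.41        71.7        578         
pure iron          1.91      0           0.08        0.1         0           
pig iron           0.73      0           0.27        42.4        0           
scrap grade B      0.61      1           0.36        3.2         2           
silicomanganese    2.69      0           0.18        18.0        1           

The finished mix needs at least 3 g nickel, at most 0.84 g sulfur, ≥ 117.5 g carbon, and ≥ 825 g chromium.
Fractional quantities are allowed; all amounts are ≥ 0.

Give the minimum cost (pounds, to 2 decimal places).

£6.64

This is a linear program. Let x1 = kg of ferrochrome, x2 = kg of pure iron, x3 = kg of pig iron, x4 = kg of scrap grade B, x5 = kg of silicomanganese.
min 4.47x1 + 1.91x2 + 0.73x3 + 0.61x4 + 2.69x5 s.t.:
  3x1 + 1x4 ≥ 3   (nickel)
  0.41x1 + 0.08x2 + 0.27x3 + 0.36x4 + 0.18x5 ≤ 0.84   (sulfur)
  71.7x1 + 0.1x2 + 42.4x3 + 3.2x4 + 18x5 ≥ 117.5   (carbon)
  578x1 + 2x4 + 1x5 ≥ 825   (chromium)
  x1, x2, x3, x4, x5 ≥ 0.
At the optimum only ferrochrome, pig iron are positive (pure iron, scrap grade B, silicomanganese = 0). Binding constraints: carbon and chromium.
Solving gives x1 = 1.427, x3 = 0.3575.
Cost = 4.47·1.427 + 0.73·0.3575 = 6.6397.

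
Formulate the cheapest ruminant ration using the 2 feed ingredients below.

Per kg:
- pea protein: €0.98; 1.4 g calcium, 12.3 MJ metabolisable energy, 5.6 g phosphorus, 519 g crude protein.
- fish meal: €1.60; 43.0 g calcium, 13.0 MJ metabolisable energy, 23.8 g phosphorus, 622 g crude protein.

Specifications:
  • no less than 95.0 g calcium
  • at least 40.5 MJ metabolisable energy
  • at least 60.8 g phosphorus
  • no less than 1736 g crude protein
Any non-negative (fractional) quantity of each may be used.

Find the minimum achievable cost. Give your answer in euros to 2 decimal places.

€4.56

This is a linear program. Let x1 = kg of pea protein, x2 = kg of fish meal.
Minimise 0.98x1 + 1.6x2 s.t.:
  1.4x1 + 43x2 ≥ 95   (calcium)
  12.3x1 + 13x2 ≥ 40.5   (metabolisable energy)
  5.6x1 + 23.8x2 ≥ 60.8   (phosphorus)
  519x1 + 622x2 ≥ 1736   (crude protein)
  x1, x2 ≥ 0.
Both inputs are positive at the optimum. Binding constraints: metabolisable energy and phosphorus.
Optimal quantities: pea protein = 0.7889 kg, fish meal = 2.369 kg.
Hence cost = 0.98·0.7889 + 1.6·2.369 = €4.5635.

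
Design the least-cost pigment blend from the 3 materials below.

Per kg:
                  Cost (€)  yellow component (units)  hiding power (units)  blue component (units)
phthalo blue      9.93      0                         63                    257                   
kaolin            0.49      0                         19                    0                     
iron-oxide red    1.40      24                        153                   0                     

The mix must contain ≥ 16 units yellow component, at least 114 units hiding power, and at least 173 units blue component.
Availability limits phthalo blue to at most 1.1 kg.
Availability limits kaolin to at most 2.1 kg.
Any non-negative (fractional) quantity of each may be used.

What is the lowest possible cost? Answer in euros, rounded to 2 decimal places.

This is a linear program. Let x1 = kg of phthalo blue, x2 = kg of kaolin, x3 = kg of iron-oxide red.
min 9.93x1 + 0.49x2 + 1.4x3 s.t.:
  24x3 ≥ 16   (yellow component)
  63x1 + 19x2 + 153x3 ≥ 114   (hiding power)
  257x1 ≥ 173   (blue component)
  x1 ≤ 1.1
  x2 ≤ 2.1
  x1, x2, x3 ≥ 0.
The minimum-cost mix takes nothing from kaolin — only phthalo blue, iron-oxide red. The yellow component and blue component requirements are met with equality.
Optimal quantities: phthalo blue = 0.6732 kg, iron-oxide red = 0.6667 kg.
Objective = 9.93·0.6732 + 1.4·0.6667 = 7.6183.

€7.62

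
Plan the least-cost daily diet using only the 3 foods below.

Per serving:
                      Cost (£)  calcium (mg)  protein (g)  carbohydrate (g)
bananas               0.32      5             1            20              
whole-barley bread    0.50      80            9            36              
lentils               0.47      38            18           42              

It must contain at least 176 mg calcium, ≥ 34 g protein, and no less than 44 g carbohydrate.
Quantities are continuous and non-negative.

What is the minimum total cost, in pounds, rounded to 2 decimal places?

This is a linear program. Let x1 = servings of bananas, x2 = servings of whole-barley bread, x3 = servings of lentils.
Minimise 0.32x1 + 0.5x2 + 0.47x3 with:
  5x1 + 80x2 + 38x3 ≥ 176   (calcium)
  1x1 + 9x2 + 18x3 ≥ 34   (protein)
  20x1 + 36x2 + 42x3 ≥ 44   (carbohydrate)
  x1, x2, x3 ≥ 0.
The cheapest feasible vertex uses only whole-barley bread, lentils; bananas is not used. There the calcium and protein constraints are tight.
Optimal quantities: whole-barley bread = 1.709 servings, lentils = 1.035 servings.
Cost = 0.5·1.709 + 0.47·1.035 = 1.3410.

£1.34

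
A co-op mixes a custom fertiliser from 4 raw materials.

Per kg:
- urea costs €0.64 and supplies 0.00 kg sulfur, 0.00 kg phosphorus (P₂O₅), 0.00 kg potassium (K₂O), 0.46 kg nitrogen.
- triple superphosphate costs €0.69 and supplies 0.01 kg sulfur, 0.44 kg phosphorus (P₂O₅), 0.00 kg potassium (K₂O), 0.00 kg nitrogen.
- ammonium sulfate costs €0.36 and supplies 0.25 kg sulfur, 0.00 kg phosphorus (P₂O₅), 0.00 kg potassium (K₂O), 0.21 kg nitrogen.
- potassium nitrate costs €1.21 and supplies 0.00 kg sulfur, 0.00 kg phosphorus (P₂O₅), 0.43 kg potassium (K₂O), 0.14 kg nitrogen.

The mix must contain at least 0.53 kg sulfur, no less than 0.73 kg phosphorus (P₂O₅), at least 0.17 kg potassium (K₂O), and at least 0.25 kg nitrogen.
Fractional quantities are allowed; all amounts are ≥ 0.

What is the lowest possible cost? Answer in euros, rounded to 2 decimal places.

Let x1 = kg of urea, x2 = kg of triple superphosphate, x3 = kg of ammonium sulfate, x4 = kg of potassium nitrate.
min 0.64x1 + 0.69x2 + 0.36x3 + 1.21x4 subject to:
  0.01x2 + 0.25x3 ≥ 0.53   (sulfur)
  0.44x2 ≥ 0.73   (phosphorus (P₂O₅))
  0.43x4 ≥ 0.17   (potassium (K₂O))
  0.46x1 + 0.21x3 + 0.14x4 ≥ 0.25   (nitrogen)
  x1, x2, x3, x4 ≥ 0.
The minimum-cost mix takes nothing from urea — only triple superphosphate, ammonium sulfate, potassium nitrate. The sulfur, phosphorus (P₂O₅), potassium (K₂O) requirements are met with equality.
Solving gives x2 = 1.659, x3 = 2.054, x4 = 0.3953.
Hence cost = 0.69·1.659 + 0.36·2.054 + 1.21·0.3953 = €2.3625.

€2.36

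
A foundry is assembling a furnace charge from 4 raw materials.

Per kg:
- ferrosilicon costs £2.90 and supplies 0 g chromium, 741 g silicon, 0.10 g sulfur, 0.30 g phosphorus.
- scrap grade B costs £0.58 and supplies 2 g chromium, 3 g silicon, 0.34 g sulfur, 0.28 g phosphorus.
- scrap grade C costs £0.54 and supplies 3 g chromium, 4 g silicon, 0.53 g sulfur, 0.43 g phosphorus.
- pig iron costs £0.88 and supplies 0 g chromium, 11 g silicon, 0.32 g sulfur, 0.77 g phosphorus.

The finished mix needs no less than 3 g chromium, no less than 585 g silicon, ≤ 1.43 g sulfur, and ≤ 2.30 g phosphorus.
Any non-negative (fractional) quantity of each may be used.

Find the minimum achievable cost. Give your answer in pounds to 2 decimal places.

£2.81

Treat it as an LP. Let x1 = kg of ferrosilicon, x2 = kg of scrap grade B, x3 = kg of scrap grade C, x4 = kg of pig iron.
min 2.9x1 + 0.58x2 + 0.54x3 + 0.88x4 subject to:
  2x2 + 3x3 ≥ 3   (chromium)
  741x1 + 3x2 + 4x3 + 11x4 ≥ 585   (silicon)
  0.1x1 + 0.34x2 + 0.53x3 + 0.32x4 ≤ 1.43   (sulfur)
  0.3x1 + 0.28x2 + 0.43x3 + 0.77x4 ≤ 2.3   (phosphorus)
  x1, x2, x3, x4 ≥ 0.
The optimal basis is {ferrosilicon, scrap grade C}; scrap grade B, pig iron drop out. Binding constraints: chromium and silicon.
That vertex is x1 = 0.7841, x3 = 1.
Total cost: 2.9·0.7841 + 0.54·1 = 2.8139.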